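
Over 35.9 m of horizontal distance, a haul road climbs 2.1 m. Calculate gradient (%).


Formula: Gradient = rise / run * 100
Gradient = 2.1 / 35.9 * 100 = 5.8%

5.8


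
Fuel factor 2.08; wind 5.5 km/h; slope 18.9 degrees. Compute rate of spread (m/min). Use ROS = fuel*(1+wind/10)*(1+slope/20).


Formula: ROS = fuel * (1 + wind/10) * (1 + slope/20)
Wind factor = 1 + 5.5/10 = 1.55
Slope factor = 1 + 18.9/20 = 1.945
ROS = 2.08 * 1.55 * 1.945 = 6.27 m/min

6.27


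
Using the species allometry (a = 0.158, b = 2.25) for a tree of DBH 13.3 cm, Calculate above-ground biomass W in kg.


Formula: W = a * DBH^b  (allometric power law)
DBH^b = 13.3^2.25 = 337.8051
W = 0.158 * 337.8051 = 53.4 kg

53.4


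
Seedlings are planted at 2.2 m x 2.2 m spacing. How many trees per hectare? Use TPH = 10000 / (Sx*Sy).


Formula: TPH = 10000 m^2/ha / (spacing_x * spacing_y)
Area per tree = 2.2 m * 2.2 m = 4.84 m^2
TPH = 10000 / 4.84 = 2066 trees/ha

2066


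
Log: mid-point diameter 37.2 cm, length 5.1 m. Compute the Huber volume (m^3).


Huber: V = Am * L,  Am = pi*(Dm/200)^2
Am = pi*(37.2/200)^2 = 0.108687 m^2
V = 0.108687*5.1 = 0.5543 m^3

0.5543


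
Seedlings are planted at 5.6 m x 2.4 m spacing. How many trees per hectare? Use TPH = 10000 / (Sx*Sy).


Formula: TPH = 10000 m^2/ha / (spacing_x * spacing_y)
Area per tree = 5.6 m * 2.4 m = 13.44 m^2
TPH = 10000 / 13.44 = 744 trees/ha

744


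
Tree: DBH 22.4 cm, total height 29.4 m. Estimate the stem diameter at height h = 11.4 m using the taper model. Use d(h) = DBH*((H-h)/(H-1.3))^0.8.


Taper: d(h) = DBH * ((H - h) / (H - 1.3))^0.8
Numerator = H - h = 29.4 - 11.4 = 18.0 m
Denominator = H - 1.3 = 29.4 - 1.3 = 28.1 m
Ratio = 18.0 / 28.1 = 0.64057
d = 22.4 * 0.64057^0.8 = 15.7 cm

15.7


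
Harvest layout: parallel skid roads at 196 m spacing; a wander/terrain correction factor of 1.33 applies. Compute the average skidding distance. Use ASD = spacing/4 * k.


Formula: ASD = (spacing / 4) * correction
Uncorrected distance = spacing / 4 = 196 / 4 = 49 m
ASD = 49 * 1.33 = 65 m

65


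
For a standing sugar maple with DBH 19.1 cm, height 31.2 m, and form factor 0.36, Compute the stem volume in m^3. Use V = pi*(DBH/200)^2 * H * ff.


Formula: V = pi * (DBH/200)^2 * H * ff
Radius = DBH/200 = 19.1/200 = 0.0955 m
Radius^2 = 0.0955^2 = 0.00912025 m^2
V = pi * 0.00912025 * 31.2 * 0.36
V = 0.322 m^3

0.322


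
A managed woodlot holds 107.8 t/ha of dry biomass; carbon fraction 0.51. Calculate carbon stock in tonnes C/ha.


Formula: Carbon Stock = Biomass * Carbon Fraction
C = 107.8 t/ha * 0.51
C = 55.0 t C/ha

55.0


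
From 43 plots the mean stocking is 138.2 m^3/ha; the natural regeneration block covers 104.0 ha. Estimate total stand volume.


Formula: Total Volume = Mean Volume per ha * Total Area
Total Volume = 138.2 m^3/ha * 104.0 ha
Total Volume = 14373 m^3

14373


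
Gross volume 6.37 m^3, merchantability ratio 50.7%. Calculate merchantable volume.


Formula: MV = V_total * (merchantable_pct / 100)
Merchantable fraction = 50.7% / 100 = 0.507
MV = 6.37 m^3 * 0.507 = 3.23 m^3

3.23


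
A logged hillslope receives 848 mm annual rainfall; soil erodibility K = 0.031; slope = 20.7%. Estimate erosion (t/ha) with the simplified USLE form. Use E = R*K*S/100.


Formula: E = R * K * S / 100  (simplified USLE)
R * K = 848 * 0.031 = 26.288
E = 26.288 * 20.7 / 100 = 5.44 t/ha

5.44


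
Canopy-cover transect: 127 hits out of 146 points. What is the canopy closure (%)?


Formula: Canopy closure = covered points / total points * 100
Closure = 127 / 146 * 100
Closure = 0.8699 * 100 = 87.0%

87.0


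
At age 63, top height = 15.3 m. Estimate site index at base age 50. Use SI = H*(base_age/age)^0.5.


Formula: SI = H_dom * (base_age / age)^0.5
Age ratio = 50 / 63 = 0.79365
sqrt(age_ratio) = 0.89087
SI = 15.3 * 0.89087 = 13.6 m

13.6


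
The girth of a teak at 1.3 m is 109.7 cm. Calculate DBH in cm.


Formula: DBH = C / pi
DBH = 109.7 / pi
pi = 3.14159...
DBH = 34.9 cm

34.9


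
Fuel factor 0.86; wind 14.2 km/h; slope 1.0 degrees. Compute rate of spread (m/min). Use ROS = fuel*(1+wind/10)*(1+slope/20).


Formula: ROS = fuel * (1 + wind/10) * (1 + slope/20)
Wind factor = 1 + 14.2/10 = 2.42
Slope factor = 1 + 1.0/20 = 1.05
ROS = 0.86 * 2.42 * 1.05 = 2.19 m/min

2.19


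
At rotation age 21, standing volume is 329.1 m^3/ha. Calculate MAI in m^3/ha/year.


Formula: MAI = Total Volume / Stand Age
MAI = 329.1 m^3/ha / 21 years
MAI = 15.67 m^3/ha/year

15.67


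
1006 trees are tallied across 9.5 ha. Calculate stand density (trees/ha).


Formula: Stand Density = N_trees / Area_ha
Density = 1006 trees / 9.5 ha
Density = 106 trees/ha

106


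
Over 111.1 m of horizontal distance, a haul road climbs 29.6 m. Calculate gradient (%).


Formula: Gradient = rise / run * 100
Gradient = 29.6 / 111.1 * 100 = 26.6%

26.6


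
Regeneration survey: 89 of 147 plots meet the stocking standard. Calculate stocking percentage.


Formula: Stocking % = stocked plots / total plots * 100
Stocking = 89 / 147 * 100
Stocking = 0.6054 * 100 = 60.5%

60.5


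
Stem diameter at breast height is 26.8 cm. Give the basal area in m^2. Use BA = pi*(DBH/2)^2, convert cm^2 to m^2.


Formula: BA = pi * (DBH/2)^2 / 10000  (cm^2 to m^2)
Radius = DBH/2 = 26.8/2 = 13.4 cm
BA = pi * 13.4^2 / 10000
   = 564.1044 cm^2 / 10000
   = 0.0564 m^2

0.0564


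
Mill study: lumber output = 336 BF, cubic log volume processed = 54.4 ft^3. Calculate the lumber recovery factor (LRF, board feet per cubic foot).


Formula: LRF = Lumber Output (BF) / Log Input (ft^3)
LRF = 336 BF / 54.4 ft^3
LRF = 6.18 BF/ft^3

6.18


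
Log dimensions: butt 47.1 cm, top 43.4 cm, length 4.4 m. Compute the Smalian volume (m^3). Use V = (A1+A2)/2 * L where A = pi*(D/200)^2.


Smalian: V = (A1 + A2)/2 * L,  A = pi*(D/200)^2
A1 = pi*(47.1/200)^2 = 0.174234 m^2
A2 = pi*(43.4/200)^2 = 0.147934 m^2
V = (0.174234+0.147934)/2*4.4 = 0.7088 m^3

0.7088


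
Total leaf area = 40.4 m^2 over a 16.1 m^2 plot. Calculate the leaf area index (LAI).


Formula: LAI = total leaf area / ground area  (dimensionless)
LAI = 40.4 m^2 / 16.1 m^2
LAI = 2.51

2.51


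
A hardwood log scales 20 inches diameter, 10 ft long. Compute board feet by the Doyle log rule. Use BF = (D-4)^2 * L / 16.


Doyle: BF = (D - 4)^2 * L / 16
Adjusted diameter = 20 - 4 = 16 in
(D-4)^2 = 16^2 = 256
BF = 256 * 10 / 16 = 160 BF

160


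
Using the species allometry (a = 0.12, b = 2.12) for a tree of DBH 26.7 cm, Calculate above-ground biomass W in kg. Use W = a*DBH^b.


Formula: W = a * DBH^b  (allometric power law)
DBH^b = 26.7^2.12 = 1057.3137
W = 0.12 * 1057.3137 = 126.9 kg

126.9


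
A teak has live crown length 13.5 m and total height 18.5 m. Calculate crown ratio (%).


Formula: Crown Ratio = (Crown Length / Total Height) * 100
CR = (13.5 m / 18.5 m) * 100
CR = 0.7297 * 100 = 73.0%

73.0


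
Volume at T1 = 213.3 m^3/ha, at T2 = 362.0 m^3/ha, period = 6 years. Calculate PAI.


Formula: PAI = (V_T2 - V_T1) / (T2 - T1)
Volume increment = 362.0 - 213.3 = 148.7 m^3/ha
PAI = 148.7 / 6 = 24.78 m^3/ha/year

24.78


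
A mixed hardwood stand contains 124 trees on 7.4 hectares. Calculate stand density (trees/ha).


Formula: Stand Density = N_trees / Area_ha
Density = 124 trees / 7.4 ha
Density = 17 trees/ha

17


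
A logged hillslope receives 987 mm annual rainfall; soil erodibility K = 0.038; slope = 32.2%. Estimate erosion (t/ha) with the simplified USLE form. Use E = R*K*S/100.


Formula: E = R * K * S / 100  (simplified USLE)
R * K = 987 * 0.038 = 37.506
E = 37.506 * 32.2 / 100 = 12.08 t/ha

12.08


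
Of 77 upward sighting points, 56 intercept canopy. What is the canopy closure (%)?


Formula: Canopy closure = covered points / total points * 100
Closure = 56 / 77 * 100
Closure = 0.7273 * 100 = 72.7%

72.7


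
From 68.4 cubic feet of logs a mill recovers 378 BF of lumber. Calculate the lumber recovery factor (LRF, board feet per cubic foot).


Formula: LRF = Lumber Output (BF) / Log Input (ft^3)
LRF = 378 BF / 68.4 ft^3
LRF = 5.53 BF/ft^3

5.53


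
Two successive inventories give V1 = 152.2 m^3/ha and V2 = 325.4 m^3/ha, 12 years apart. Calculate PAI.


Formula: PAI = (V_T2 - V_T1) / (T2 - T1)
Volume increment = 325.4 - 152.2 = 173.2 m^3/ha
PAI = 173.2 / 12 = 14.43 m^3/ha/year

14.43


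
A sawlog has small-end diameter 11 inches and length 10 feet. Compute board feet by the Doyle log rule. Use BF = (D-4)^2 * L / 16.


Doyle: BF = (D - 4)^2 * L / 16
Adjusted diameter = 11 - 4 = 7 in
(D-4)^2 = 7^2 = 49
BF = 49 * 10 / 16 = 31 BF

31


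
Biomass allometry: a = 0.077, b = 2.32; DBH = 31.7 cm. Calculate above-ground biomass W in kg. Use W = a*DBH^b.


Formula: W = a * DBH^b  (allometric power law)
DBH^b = 31.7^2.32 = 3037.0888
W = 0.077 * 3037.0888 = 233.9 kg

233.9


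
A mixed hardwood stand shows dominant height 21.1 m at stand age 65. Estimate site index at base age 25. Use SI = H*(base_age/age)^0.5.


Formula: SI = H_dom * (base_age / age)^0.5
Age ratio = 25 / 65 = 0.38462
sqrt(age_ratio) = 0.62017
SI = 21.1 * 0.62017 = 13.1 m

13.1


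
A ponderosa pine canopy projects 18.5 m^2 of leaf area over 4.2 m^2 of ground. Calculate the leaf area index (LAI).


Formula: LAI = total leaf area / ground area  (dimensionless)
LAI = 18.5 m^2 / 4.2 m^2
LAI = 4.4

4.4


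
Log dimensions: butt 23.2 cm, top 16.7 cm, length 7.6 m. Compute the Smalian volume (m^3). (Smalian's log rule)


Smalian: V = (A1 + A2)/2 * L,  A = pi*(D/200)^2
A1 = pi*(23.2/200)^2 = 0.042273 m^2
A2 = pi*(16.7/200)^2 = 0.021904 m^2
V = (0.042273+0.021904)/2*7.6 = 0.2439 m^3

0.2439


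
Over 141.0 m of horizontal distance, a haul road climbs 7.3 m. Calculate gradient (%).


Formula: Gradient = rise / run * 100
Gradient = 7.3 / 141.0 * 100 = 5.2%

5.2


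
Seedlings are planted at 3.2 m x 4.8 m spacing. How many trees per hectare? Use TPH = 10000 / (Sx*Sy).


Formula: TPH = 10000 m^2/ha / (spacing_x * spacing_y)
Area per tree = 3.2 m * 4.8 m = 15.36 m^2
TPH = 10000 / 15.36 = 651 trees/ha

651


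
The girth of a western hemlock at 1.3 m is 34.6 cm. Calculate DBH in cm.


Formula: DBH = C / pi
DBH = 34.6 / pi
pi = 3.14159...
DBH = 11.0 cm

11.0


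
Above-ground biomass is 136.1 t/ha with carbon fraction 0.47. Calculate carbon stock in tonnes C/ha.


Formula: Carbon Stock = Biomass * Carbon Fraction
C = 136.1 t/ha * 0.47
C = 64.0 t C/ha

64.0


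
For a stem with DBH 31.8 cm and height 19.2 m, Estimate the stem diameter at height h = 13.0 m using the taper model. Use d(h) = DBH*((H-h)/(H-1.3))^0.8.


Taper: d(h) = DBH * ((H - h) / (H - 1.3))^0.8
Numerator = H - h = 19.2 - 13.0 = 6.2 m
Denominator = H - 1.3 = 19.2 - 1.3 = 17.9 m
Ratio = 6.2 / 17.9 = 0.34637
d = 31.8 * 0.34637^0.8 = 13.6 cm

13.6


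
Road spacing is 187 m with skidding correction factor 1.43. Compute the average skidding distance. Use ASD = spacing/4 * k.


Formula: ASD = (spacing / 4) * correction
Uncorrected distance = spacing / 4 = 187 / 4 = 46.75 m
ASD = 46.75 * 1.43 = 67 m

67


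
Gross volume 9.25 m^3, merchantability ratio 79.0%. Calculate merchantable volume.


Formula: MV = V_total * (merchantable_pct / 100)
Merchantable fraction = 79.0% / 100 = 0.79
MV = 9.25 m^3 * 0.79 = 7.308 m^3

7.308


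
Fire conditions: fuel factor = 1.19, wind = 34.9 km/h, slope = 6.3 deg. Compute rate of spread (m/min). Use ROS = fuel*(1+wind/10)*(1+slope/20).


Formula: ROS = fuel * (1 + wind/10) * (1 + slope/20)
Wind factor = 1 + 34.9/10 = 4.49
Slope factor = 1 + 6.3/20 = 1.315
ROS = 1.19 * 4.49 * 1.315 = 7.03 m/min

7.03


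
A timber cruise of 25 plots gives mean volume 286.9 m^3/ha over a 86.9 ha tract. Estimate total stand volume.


Formula: Total Volume = Mean Volume per ha * Total Area
Total Volume = 286.9 m^3/ha * 86.9 ha
Total Volume = 24932 m^3

24932


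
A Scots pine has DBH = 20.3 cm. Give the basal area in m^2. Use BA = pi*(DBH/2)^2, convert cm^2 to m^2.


Formula: BA = pi * (DBH/2)^2 / 10000  (cm^2 to m^2)
Radius = DBH/2 = 20.3/2 = 10.15 cm
BA = pi * 10.15^2 / 10000
   = 323.6547 cm^2 / 10000
   = 0.0324 m^2

0.0324


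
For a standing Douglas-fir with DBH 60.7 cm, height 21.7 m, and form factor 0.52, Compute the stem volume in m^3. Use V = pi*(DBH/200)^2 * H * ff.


Formula: V = pi * (DBH/200)^2 * H * ff
Radius = DBH/200 = 60.7/200 = 0.3035 m
Radius^2 = 0.3035^2 = 0.09211225 m^2
V = pi * 0.09211225 * 21.7 * 0.52
V = 3.265 m^3

3.265


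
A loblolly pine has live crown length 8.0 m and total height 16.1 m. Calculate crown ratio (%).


Formula: Crown Ratio = (Crown Length / Total Height) * 100
CR = (8.0 m / 16.1 m) * 100
CR = 0.4969 * 100 = 49.7%

49.7


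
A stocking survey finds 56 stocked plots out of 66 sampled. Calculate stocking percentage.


Formula: Stocking % = stocked plots / total plots * 100
Stocking = 56 / 66 * 100
Stocking = 0.8485 * 100 = 84.8%

84.8


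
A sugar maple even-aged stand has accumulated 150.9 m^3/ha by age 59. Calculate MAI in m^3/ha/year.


Formula: MAI = Total Volume / Stand Age
MAI = 150.9 m^3/ha / 59 years
MAI = 2.56 m^3/ha/year

2.56


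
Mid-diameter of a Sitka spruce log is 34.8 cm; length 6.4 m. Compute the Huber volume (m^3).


Huber: V = Am * L,  Am = pi*(Dm/200)^2
Am = pi*(34.8/200)^2 = 0.095115 m^2
V = 0.095115*6.4 = 0.6087 m^3

0.6087


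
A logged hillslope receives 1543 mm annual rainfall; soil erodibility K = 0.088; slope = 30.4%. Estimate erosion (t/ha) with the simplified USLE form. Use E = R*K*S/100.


Formula: E = R * K * S / 100  (simplified USLE)
R * K = 1543 * 0.088 = 135.784
E = 135.784 * 30.4 / 100 = 41.28 t/ha

41.28


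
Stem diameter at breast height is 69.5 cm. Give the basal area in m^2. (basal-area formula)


Formula: BA = pi * (DBH/2)^2 / 10000  (cm^2 to m^2)
Radius = DBH/2 = 69.5/2 = 34.75 cm
BA = pi * 34.75^2 / 10000
   = 3793.6695 cm^2 / 10000
   = 0.3794 m^2

0.3794


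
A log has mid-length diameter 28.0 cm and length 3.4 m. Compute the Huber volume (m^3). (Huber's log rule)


Huber: V = Am * L,  Am = pi*(Dm/200)^2
Am = pi*(28.0/200)^2 = 0.061575 m^2
V = 0.061575*3.4 = 0.2094 m^3

0.2094


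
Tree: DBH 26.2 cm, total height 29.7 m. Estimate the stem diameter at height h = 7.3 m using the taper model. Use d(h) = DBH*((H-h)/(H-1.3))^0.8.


Taper: d(h) = DBH * ((H - h) / (H - 1.3))^0.8
Numerator = H - h = 29.7 - 7.3 = 22.4 m
Denominator = H - 1.3 = 29.7 - 1.3 = 28.4 m
Ratio = 22.4 / 28.4 = 0.78873
d = 26.2 * 0.78873^0.8 = 21.7 cm

21.7


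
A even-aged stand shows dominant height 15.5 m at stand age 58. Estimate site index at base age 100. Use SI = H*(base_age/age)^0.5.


Formula: SI = H_dom * (base_age / age)^0.5
Age ratio = 100 / 58 = 1.72414
sqrt(age_ratio) = 1.31306
SI = 15.5 * 1.31306 = 20.4 m

20.4


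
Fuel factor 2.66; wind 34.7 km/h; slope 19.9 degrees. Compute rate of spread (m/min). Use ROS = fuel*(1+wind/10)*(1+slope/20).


Formula: ROS = fuel * (1 + wind/10) * (1 + slope/20)
Wind factor = 1 + 34.7/10 = 4.47
Slope factor = 1 + 19.9/20 = 1.995
ROS = 2.66 * 4.47 * 1.995 = 23.72 m/min

23.72


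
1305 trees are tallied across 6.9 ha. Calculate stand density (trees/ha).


Formula: Stand Density = N_trees / Area_ha
Density = 1305 trees / 6.9 ha
Density = 189 trees/ha

189


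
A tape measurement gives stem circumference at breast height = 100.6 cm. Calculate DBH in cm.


Formula: DBH = C / pi
DBH = 100.6 / pi
pi = 3.14159...
DBH = 32.0 cm

32.0


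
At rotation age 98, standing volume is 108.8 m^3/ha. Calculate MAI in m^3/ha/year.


Formula: MAI = Total Volume / Stand Age
MAI = 108.8 m^3/ha / 98 years
MAI = 1.11 m^3/ha/year

1.11


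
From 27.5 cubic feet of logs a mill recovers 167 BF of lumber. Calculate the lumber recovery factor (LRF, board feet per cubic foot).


Formula: LRF = Lumber Output (BF) / Log Input (ft^3)
LRF = 167 BF / 27.5 ft^3
LRF = 6.07 BF/ft^3

6.07


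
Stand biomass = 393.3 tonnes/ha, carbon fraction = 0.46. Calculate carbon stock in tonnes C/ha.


Formula: Carbon Stock = Biomass * Carbon Fraction
C = 393.3 t/ha * 0.46
C = 180.9 t C/ha

180.9


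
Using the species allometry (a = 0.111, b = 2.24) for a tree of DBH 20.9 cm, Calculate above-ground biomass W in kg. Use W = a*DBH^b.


Formula: W = a * DBH^b  (allometric power law)
DBH^b = 20.9^2.24 = 905.9989
W = 0.111 * 905.9989 = 100.6 kg

100.6


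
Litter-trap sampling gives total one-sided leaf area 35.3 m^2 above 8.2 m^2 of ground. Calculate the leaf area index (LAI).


Formula: LAI = total leaf area / ground area  (dimensionless)
LAI = 35.3 m^2 / 8.2 m^2
LAI = 4.3

4.3


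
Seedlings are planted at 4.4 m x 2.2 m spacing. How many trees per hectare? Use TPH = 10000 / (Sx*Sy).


Formula: TPH = 10000 m^2/ha / (spacing_x * spacing_y)
Area per tree = 4.4 m * 2.2 m = 9.68 m^2
TPH = 10000 / 9.68 = 1033 trees/ha

1033


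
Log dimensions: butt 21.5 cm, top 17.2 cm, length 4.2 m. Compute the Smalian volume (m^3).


Smalian: V = (A1 + A2)/2 * L,  A = pi*(D/200)^2
A1 = pi*(21.5/200)^2 = 0.036305 m^2
A2 = pi*(17.2/200)^2 = 0.023235 m^2
V = (0.036305+0.023235)/2*4.2 = 0.125 m^3

0.125


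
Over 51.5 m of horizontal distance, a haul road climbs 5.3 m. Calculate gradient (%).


Formula: Gradient = rise / run * 100
Gradient = 5.3 / 51.5 * 100 = 10.3%

10.3


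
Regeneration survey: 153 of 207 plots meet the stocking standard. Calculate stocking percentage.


Formula: Stocking % = stocked plots / total plots * 100
Stocking = 153 / 207 * 100
Stocking = 0.7391 * 100 = 73.9%

73.9


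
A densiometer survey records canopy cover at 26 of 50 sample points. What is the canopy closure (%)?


Formula: Canopy closure = covered points / total points * 100
Closure = 26 / 50 * 100
Closure = 0.52 * 100 = 52.0%

52.0


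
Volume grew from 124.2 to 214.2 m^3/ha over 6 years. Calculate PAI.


Formula: PAI = (V_T2 - V_T1) / (T2 - T1)
Volume increment = 214.2 - 124.2 = 90.0 m^3/ha
PAI = 90.0 / 6 = 15.0 m^3/ha/year

15.0


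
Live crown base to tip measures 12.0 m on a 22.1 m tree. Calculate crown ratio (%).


Formula: Crown Ratio = (Crown Length / Total Height) * 100
CR = (12.0 m / 22.1 m) * 100
CR = 0.543 * 100 = 54.3%

54.3


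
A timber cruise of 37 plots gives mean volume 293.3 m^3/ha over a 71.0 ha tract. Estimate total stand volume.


Formula: Total Volume = Mean Volume per ha * Total Area
Total Volume = 293.3 m^3/ha * 71.0 ha
Total Volume = 20824 m^3

20824


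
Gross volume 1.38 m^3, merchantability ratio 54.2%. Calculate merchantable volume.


Formula: MV = V_total * (merchantable_pct / 100)
Merchantable fraction = 54.2% / 100 = 0.542
MV = 1.38 m^3 * 0.542 = 0.748 m^3

0.748


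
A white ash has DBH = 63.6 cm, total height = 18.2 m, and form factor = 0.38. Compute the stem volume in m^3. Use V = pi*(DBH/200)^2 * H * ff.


Formula: V = pi * (DBH/200)^2 * H * ff
Radius = DBH/200 = 63.6/200 = 0.318 m
Radius^2 = 0.318^2 = 0.101124 m^2
V = pi * 0.101124 * 18.2 * 0.38
V = 2.197 m^3

2.197


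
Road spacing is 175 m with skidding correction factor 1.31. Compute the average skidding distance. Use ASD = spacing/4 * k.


Formula: ASD = (spacing / 4) * correction
Uncorrected distance = spacing / 4 = 175 / 4 = 43.75 m
ASD = 43.75 * 1.31 = 57 m

57


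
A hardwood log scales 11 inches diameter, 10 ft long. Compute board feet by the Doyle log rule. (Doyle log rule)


Doyle: BF = (D - 4)^2 * L / 16
Adjusted diameter = 11 - 4 = 7 in
(D-4)^2 = 7^2 = 49
BF = 49 * 10 / 16 = 31 BF

31


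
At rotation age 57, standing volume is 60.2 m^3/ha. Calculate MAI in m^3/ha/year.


Formula: MAI = Total Volume / Stand Age
MAI = 60.2 m^3/ha / 57 years
MAI = 1.06 m^3/ha/year

1.06


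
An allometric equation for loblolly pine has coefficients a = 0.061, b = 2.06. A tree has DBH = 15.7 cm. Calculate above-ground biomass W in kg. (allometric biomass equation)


Formula: W = a * DBH^b  (allometric power law)
DBH^b = 15.7^2.06 = 290.7725
W = 0.061 * 290.7725 = 17.7 kg

17.7


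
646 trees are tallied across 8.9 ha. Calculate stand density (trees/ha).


Formula: Stand Density = N_trees / Area_ha
Density = 646 trees / 8.9 ha
Density = 73 trees/ha

73


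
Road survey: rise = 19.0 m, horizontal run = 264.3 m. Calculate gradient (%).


Formula: Gradient = rise / run * 100
Gradient = 19.0 / 264.3 * 100 = 7.2%

7.2


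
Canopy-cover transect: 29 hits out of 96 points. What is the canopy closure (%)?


Formula: Canopy closure = covered points / total points * 100
Closure = 29 / 96 * 100
Closure = 0.3021 * 100 = 30.2%

30.2


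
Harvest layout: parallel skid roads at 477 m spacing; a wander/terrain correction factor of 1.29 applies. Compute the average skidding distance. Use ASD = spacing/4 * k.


Formula: ASD = (spacing / 4) * correction
Uncorrected distance = spacing / 4 = 477 / 4 = 119.25 m
ASD = 119.25 * 1.29 = 154 m

154


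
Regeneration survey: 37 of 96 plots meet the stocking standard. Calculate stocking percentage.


Formula: Stocking % = stocked plots / total plots * 100
Stocking = 37 / 96 * 100
Stocking = 0.3854 * 100 = 38.5%

38.5


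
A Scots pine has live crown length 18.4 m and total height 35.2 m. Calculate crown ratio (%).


Formula: Crown Ratio = (Crown Length / Total Height) * 100
CR = (18.4 m / 35.2 m) * 100
CR = 0.5227 * 100 = 52.3%

52.3


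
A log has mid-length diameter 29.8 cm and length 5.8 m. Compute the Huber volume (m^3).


Huber: V = Am * L,  Am = pi*(Dm/200)^2
Am = pi*(29.8/200)^2 = 0.069746 m^2
V = 0.069746*5.8 = 0.4045 m^3

0.4045


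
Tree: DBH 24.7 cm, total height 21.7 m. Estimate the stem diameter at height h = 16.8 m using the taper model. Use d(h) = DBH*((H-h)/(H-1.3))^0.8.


Taper: d(h) = DBH * ((H - h) / (H - 1.3))^0.8
Numerator = H - h = 21.7 - 16.8 = 4.9 m
Denominator = H - 1.3 = 21.7 - 1.3 = 20.4 m
Ratio = 4.9 / 20.4 = 0.2402
d = 24.7 * 0.2402^0.8 = 7.9 cm

7.9


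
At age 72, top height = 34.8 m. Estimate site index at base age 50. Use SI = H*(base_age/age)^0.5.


Formula: SI = H_dom * (base_age / age)^0.5
Age ratio = 50 / 72 = 0.69444
sqrt(age_ratio) = 0.83333
SI = 34.8 * 0.83333 = 29.0 m

29.0


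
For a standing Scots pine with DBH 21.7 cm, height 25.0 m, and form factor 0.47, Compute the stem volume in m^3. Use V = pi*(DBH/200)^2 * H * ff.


Formula: V = pi * (DBH/200)^2 * H * ff
Radius = DBH/200 = 21.7/200 = 0.1085 m
Radius^2 = 0.1085^2 = 0.01177225 m^2
V = pi * 0.01177225 * 25.0 * 0.47
V = 0.435 m^3

0.435


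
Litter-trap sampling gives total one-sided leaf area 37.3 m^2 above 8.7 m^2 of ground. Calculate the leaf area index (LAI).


Formula: LAI = total leaf area / ground area  (dimensionless)
LAI = 37.3 m^2 / 8.7 m^2
LAI = 4.29

4.29


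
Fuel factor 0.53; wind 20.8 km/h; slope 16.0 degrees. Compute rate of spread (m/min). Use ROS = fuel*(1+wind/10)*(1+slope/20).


Formula: ROS = fuel * (1 + wind/10) * (1 + slope/20)
Wind factor = 1 + 20.8/10 = 3.08
Slope factor = 1 + 16.0/20 = 1.8
ROS = 0.53 * 3.08 * 1.8 = 2.94 m/min

2.94


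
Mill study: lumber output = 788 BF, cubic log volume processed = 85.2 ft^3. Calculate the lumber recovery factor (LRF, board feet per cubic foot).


Formula: LRF = Lumber Output (BF) / Log Input (ft^3)
LRF = 788 BF / 85.2 ft^3
LRF = 9.25 BF/ft^3

9.25


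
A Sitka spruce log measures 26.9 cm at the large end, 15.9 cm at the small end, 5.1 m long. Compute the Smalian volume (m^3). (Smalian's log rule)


Smalian: V = (A1 + A2)/2 * L,  A = pi*(D/200)^2
A1 = pi*(26.9/200)^2 = 0.056832 m^2
A2 = pi*(15.9/200)^2 = 0.019856 m^2
V = (0.056832+0.019856)/2*5.1 = 0.1956 m^3

0.1956


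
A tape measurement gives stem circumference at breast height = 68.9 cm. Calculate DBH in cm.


Formula: DBH = C / pi
DBH = 68.9 / pi
pi = 3.14159...
DBH = 21.9 cm

21.9


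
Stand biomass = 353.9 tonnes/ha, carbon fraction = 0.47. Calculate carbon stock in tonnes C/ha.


Formula: Carbon Stock = Biomass * Carbon Fraction
C = 353.9 t/ha * 0.47
C = 166.3 t C/ha

166.3


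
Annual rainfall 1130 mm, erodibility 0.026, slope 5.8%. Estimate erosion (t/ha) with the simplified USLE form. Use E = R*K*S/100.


Formula: E = R * K * S / 100  (simplified USLE)
R * K = 1130 * 0.026 = 29.38
E = 29.38 * 5.8 / 100 = 1.7 t/ha

1.7


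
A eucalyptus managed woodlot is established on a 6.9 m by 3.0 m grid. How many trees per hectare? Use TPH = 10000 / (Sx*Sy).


Formula: TPH = 10000 m^2/ha / (spacing_x * spacing_y)
Area per tree = 6.9 m * 3.0 m = 20.7 m^2
TPH = 10000 / 20.7 = 483 trees/ha

483


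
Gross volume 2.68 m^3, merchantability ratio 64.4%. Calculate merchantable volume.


Formula: MV = V_total * (merchantable_pct / 100)
Merchantable fraction = 64.4% / 100 = 0.644
MV = 2.68 m^3 * 0.644 = 1.726 m^3

1.726


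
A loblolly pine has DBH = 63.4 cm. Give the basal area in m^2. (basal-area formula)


Formula: BA = pi * (DBH/2)^2 / 10000  (cm^2 to m^2)
Radius = DBH/2 = 63.4/2 = 31.7 cm
BA = pi * 31.7^2 / 10000
   = 3156.955 cm^2 / 10000
   = 0.3157 m^2

0.3157


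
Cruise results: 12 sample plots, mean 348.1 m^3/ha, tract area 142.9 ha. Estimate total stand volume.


Formula: Total Volume = Mean Volume per ha * Total Area
Total Volume = 348.1 m^3/ha * 142.9 ha
Total Volume = 49743 m^3

49743


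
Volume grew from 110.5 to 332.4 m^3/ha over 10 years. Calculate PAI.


Formula: PAI = (V_T2 - V_T1) / (T2 - T1)
Volume increment = 332.4 - 110.5 = 221.9 m^3/ha
PAI = 221.9 / 10 = 22.19 m^3/ha/year

22.19


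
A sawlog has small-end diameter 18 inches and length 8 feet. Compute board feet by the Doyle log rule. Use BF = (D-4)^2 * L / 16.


Doyle: BF = (D - 4)^2 * L / 16
Adjusted diameter = 18 - 4 = 14 in
(D-4)^2 = 14^2 = 196
BF = 196 * 8 / 16 = 98 BF

98


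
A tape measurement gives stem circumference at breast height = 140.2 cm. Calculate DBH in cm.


Formula: DBH = C / pi
DBH = 140.2 / pi
pi = 3.14159...
DBH = 44.6 cm

44.6


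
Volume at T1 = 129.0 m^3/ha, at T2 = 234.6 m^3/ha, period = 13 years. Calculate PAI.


Formula: PAI = (V_T2 - V_T1) / (T2 - T1)
Volume increment = 234.6 - 129.0 = 105.6 m^3/ha
PAI = 105.6 / 13 = 8.12 m^3/ha/year

8.12


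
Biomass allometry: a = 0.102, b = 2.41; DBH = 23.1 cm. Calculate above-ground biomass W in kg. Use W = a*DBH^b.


Formula: W = a * DBH^b  (allometric power law)
DBH^b = 23.1^2.41 = 1933.325
W = 0.102 * 1933.325 = 197.2 kg

197.2


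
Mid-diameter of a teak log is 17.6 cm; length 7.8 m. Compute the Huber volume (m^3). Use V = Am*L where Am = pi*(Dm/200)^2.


Huber: V = Am * L,  Am = pi*(Dm/200)^2
Am = pi*(17.6/200)^2 = 0.024328 m^2
V = 0.024328*7.8 = 0.1898 m^3

0.1898


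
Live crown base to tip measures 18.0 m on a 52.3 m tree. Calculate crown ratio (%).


Formula: Crown Ratio = (Crown Length / Total Height) * 100
CR = (18.0 m / 52.3 m) * 100
CR = 0.3442 * 100 = 34.4%

34.4


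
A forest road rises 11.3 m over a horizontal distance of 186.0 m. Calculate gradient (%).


Formula: Gradient = rise / run * 100
Gradient = 11.3 / 186.0 * 100 = 6.1%

6.1


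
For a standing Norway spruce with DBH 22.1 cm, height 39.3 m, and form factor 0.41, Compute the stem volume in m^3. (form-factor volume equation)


Formula: V = pi * (DBH/200)^2 * H * ff
Radius = DBH/200 = 22.1/200 = 0.1105 m
Radius^2 = 0.1105^2 = 0.01221025 m^2
V = pi * 0.01221025 * 39.3 * 0.41
V = 0.618 m^3

0.618


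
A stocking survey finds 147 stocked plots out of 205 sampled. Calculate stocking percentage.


Formula: Stocking % = stocked plots / total plots * 100
Stocking = 147 / 205 * 100
Stocking = 0.7171 * 100 = 71.7%

71.7


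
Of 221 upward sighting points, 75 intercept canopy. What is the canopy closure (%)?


Formula: Canopy closure = covered points / total points * 100
Closure = 75 / 221 * 100
Closure = 0.3394 * 100 = 33.9%

33.9


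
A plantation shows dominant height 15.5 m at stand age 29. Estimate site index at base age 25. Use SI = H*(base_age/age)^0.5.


Formula: SI = H_dom * (base_age / age)^0.5
Age ratio = 25 / 29 = 0.86207
sqrt(age_ratio) = 0.92848
SI = 15.5 * 0.92848 = 14.4 m

14.4


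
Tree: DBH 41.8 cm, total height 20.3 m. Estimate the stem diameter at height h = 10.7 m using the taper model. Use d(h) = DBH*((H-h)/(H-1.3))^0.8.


Taper: d(h) = DBH * ((H - h) / (H - 1.3))^0.8
Numerator = H - h = 20.3 - 10.7 = 9.6 m
Denominator = H - 1.3 = 20.3 - 1.3 = 19.0 m
Ratio = 9.6 / 19.0 = 0.50526
d = 41.8 * 0.50526^0.8 = 24.2 cm

24.2


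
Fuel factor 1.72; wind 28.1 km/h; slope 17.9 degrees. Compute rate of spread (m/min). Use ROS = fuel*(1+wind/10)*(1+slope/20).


Formula: ROS = fuel * (1 + wind/10) * (1 + slope/20)
Wind factor = 1 + 28.1/10 = 3.81
Slope factor = 1 + 17.9/20 = 1.895
ROS = 1.72 * 3.81 * 1.895 = 12.42 m/min

12.42


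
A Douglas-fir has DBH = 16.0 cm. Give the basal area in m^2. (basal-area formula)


Formula: BA = pi * (DBH/2)^2 / 10000  (cm^2 to m^2)
Radius = DBH/2 = 16.0/2 = 8.0 cm
BA = pi * 8.0^2 / 10000
   = 201.0619 cm^2 / 10000
   = 0.0201 m^2

0.0201


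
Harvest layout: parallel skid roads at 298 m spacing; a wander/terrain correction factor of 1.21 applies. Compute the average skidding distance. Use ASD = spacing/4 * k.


Formula: ASD = (spacing / 4) * correction
Uncorrected distance = spacing / 4 = 298 / 4 = 74.5 m
ASD = 74.5 * 1.21 = 90 m

90


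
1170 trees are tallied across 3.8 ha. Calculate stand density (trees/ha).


Formula: Stand Density = N_trees / Area_ha
Density = 1170 trees / 3.8 ha
Density = 308 trees/ha

308


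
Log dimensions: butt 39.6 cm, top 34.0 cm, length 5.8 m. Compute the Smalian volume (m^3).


Smalian: V = (A1 + A2)/2 * L,  A = pi*(D/200)^2
A1 = pi*(39.6/200)^2 = 0.123163 m^2
A2 = pi*(34.0/200)^2 = 0.090792 m^2
V = (0.123163+0.090792)/2*5.8 = 0.6205 m^3

0.6205


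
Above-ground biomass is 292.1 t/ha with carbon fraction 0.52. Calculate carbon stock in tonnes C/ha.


Formula: Carbon Stock = Biomass * Carbon Fraction
C = 292.1 t/ha * 0.52
C = 151.9 t C/ha

151.9


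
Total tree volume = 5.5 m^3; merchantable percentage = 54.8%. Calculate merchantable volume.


Formula: MV = V_total * (merchantable_pct / 100)
Merchantable fraction = 54.8% / 100 = 0.548
MV = 5.5 m^3 * 0.548 = 3.014 m^3

3.014


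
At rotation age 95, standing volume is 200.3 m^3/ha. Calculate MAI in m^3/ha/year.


Formula: MAI = Total Volume / Stand Age
MAI = 200.3 m^3/ha / 95 years
MAI = 2.11 m^3/ha/year

2.11


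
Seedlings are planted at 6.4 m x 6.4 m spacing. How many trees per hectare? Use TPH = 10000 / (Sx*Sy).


Formula: TPH = 10000 m^2/ha / (spacing_x * spacing_y)
Area per tree = 6.4 m * 6.4 m = 40.96 m^2
TPH = 10000 / 40.96 = 244 trees/ha

244


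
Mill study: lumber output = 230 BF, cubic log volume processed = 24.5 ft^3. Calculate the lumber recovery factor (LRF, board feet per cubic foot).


Formula: LRF = Lumber Output (BF) / Log Input (ft^3)
LRF = 230 BF / 24.5 ft^3
LRF = 9.39 BF/ft^3

9.39


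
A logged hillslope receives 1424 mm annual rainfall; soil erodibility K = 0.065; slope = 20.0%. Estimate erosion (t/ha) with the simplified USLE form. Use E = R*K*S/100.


Formula: E = R * K * S / 100  (simplified USLE)
R * K = 1424 * 0.065 = 92.56
E = 92.56 * 20.0 / 100 = 18.51 t/ha

18.51


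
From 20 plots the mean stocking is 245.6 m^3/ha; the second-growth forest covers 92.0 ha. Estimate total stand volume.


Formula: Total Volume = Mean Volume per ha * Total Area
Total Volume = 245.6 m^3/ha * 92.0 ha
Total Volume = 22595 m^3

22595


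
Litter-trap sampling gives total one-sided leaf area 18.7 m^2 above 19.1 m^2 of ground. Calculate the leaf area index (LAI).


Formula: LAI = total leaf area / ground area  (dimensionless)
LAI = 18.7 m^2 / 19.1 m^2
LAI = 0.98

0.98


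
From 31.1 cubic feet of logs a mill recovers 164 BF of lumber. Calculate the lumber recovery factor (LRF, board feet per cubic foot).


Formula: LRF = Lumber Output (BF) / Log Input (ft^3)
LRF = 164 BF / 31.1 ft^3
LRF = 5.27 BF/ft^3

5.27


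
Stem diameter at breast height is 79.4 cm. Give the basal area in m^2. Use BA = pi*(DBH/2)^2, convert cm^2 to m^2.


Formula: BA = pi * (DBH/2)^2 / 10000  (cm^2 to m^2)
Radius = DBH/2 = 79.4/2 = 39.7 cm
BA = pi * 39.7^2 / 10000
   = 4951.4328 cm^2 / 10000
   = 0.4951 m^2

0.4951


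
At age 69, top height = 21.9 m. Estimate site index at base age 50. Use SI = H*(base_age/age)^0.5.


Formula: SI = H_dom * (base_age / age)^0.5
Age ratio = 50 / 69 = 0.72464
sqrt(age_ratio) = 0.85126
SI = 21.9 * 0.85126 = 18.6 m

18.6


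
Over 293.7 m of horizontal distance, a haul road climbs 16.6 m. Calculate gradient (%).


Formula: Gradient = rise / run * 100
Gradient = 16.6 / 293.7 * 100 = 5.7%

5.7


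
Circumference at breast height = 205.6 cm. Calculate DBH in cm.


Formula: DBH = C / pi
DBH = 205.6 / pi
pi = 3.14159...
DBH = 65.4 cm

65.4


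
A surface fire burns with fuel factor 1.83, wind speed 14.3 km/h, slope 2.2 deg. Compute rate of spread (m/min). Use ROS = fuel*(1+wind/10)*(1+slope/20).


Formula: ROS = fuel * (1 + wind/10) * (1 + slope/20)
Wind factor = 1 + 14.3/10 = 2.43
Slope factor = 1 + 2.2/20 = 1.11
ROS = 1.83 * 2.43 * 1.11 = 4.94 m/min

4.94


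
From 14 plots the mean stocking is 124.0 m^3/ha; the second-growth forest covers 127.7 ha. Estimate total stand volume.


Formula: Total Volume = Mean Volume per ha * Total Area
Total Volume = 124.0 m^3/ha * 127.7 ha
Total Volume = 15835 m^3

15835


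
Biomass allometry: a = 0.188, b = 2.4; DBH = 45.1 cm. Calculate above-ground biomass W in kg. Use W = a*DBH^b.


Formula: W = a * DBH^b  (allometric power law)
DBH^b = 45.1^2.4 = 9333.0523
W = 0.188 * 9333.0523 = 1754.6 kg

1754.6


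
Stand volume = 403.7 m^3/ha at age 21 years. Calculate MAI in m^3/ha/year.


Formula: MAI = Total Volume / Stand Age
MAI = 403.7 m^3/ha / 21 years
MAI = 19.22 m^3/ha/year

19.22


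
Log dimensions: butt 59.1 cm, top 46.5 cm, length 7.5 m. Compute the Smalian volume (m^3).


Smalian: V = (A1 + A2)/2 * L,  A = pi*(D/200)^2
A1 = pi*(59.1/200)^2 = 0.274325 m^2
A2 = pi*(46.5/200)^2 = 0.169823 m^2
V = (0.274325+0.169823)/2*7.5 = 1.6656 m^3

1.6656


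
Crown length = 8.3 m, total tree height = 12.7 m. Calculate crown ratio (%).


Formula: Crown Ratio = (Crown Length / Total Height) * 100
CR = (8.3 m / 12.7 m) * 100
CR = 0.6535 * 100 = 65.4%

65.4


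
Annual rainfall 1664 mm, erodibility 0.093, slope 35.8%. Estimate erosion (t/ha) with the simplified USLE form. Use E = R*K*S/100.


Formula: E = R * K * S / 100  (simplified USLE)
R * K = 1664 * 0.093 = 154.752
E = 154.752 * 35.8 / 100 = 55.4 t/ha

55.4


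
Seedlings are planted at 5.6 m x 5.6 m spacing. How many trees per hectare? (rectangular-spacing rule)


Formula: TPH = 10000 m^2/ha / (spacing_x * spacing_y)
Area per tree = 5.6 m * 5.6 m = 31.36 m^2
TPH = 10000 / 31.36 = 319 trees/ha

319


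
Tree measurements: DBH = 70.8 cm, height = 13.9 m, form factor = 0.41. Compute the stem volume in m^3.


Formula: V = pi * (DBH/200)^2 * H * ff
Radius = DBH/200 = 70.8/200 = 0.354 m
Radius^2 = 0.354^2 = 0.125316 m^2
V = pi * 0.125316 * 13.9 * 0.41
V = 2.244 m^3

2.244


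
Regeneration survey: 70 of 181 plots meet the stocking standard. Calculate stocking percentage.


Formula: Stocking % = stocked plots / total plots * 100
Stocking = 70 / 181 * 100
Stocking = 0.3867 * 100 = 38.7%

38.7


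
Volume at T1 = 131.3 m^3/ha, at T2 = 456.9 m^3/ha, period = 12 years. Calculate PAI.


Formula: PAI = (V_T2 - V_T1) / (T2 - T1)
Volume increment = 456.9 - 131.3 = 325.6 m^3/ha
PAI = 325.6 / 12 = 27.13 m^3/ha/year

27.13


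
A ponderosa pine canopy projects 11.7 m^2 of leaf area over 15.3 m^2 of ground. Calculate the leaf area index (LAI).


Formula: LAI = total leaf area / ground area  (dimensionless)
LAI = 11.7 m^2 / 15.3 m^2
LAI = 0.76

0.76


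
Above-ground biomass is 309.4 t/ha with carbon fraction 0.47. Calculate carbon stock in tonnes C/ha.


Formula: Carbon Stock = Biomass * Carbon Fraction
C = 309.4 t/ha * 0.47
C = 145.4 t C/ha

145.4


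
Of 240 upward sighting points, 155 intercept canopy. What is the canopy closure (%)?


Formula: Canopy closure = covered points / total points * 100
Closure = 155 / 240 * 100
Closure = 0.6458 * 100 = 64.6%

64.6


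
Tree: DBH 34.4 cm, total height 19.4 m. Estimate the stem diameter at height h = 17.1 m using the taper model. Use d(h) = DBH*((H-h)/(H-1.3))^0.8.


Taper: d(h) = DBH * ((H - h) / (H - 1.3))^0.8
Numerator = H - h = 19.4 - 17.1 = 2.3 m
Denominator = H - 1.3 = 19.4 - 1.3 = 18.1 m
Ratio = 2.3 / 18.1 = 0.12707
d = 34.4 * 0.12707^0.8 = 6.6 cm

6.6


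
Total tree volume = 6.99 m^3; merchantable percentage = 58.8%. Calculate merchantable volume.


Formula: MV = V_total * (merchantable_pct / 100)
Merchantable fraction = 58.8% / 100 = 0.588
MV = 6.99 m^3 * 0.588 = 4.11 m^3

4.11


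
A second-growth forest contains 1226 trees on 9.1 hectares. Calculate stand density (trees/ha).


Formula: Stand Density = N_trees / Area_ha
Density = 1226 trees / 9.1 ha
Density = 135 trees/ha

135


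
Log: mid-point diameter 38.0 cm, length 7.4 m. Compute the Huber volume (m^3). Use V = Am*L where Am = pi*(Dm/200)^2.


Huber: V = Am * L,  Am = pi*(Dm/200)^2
Am = pi*(38.0/200)^2 = 0.113411 m^2
V = 0.113411*7.4 = 0.8392 m^3

0.8392


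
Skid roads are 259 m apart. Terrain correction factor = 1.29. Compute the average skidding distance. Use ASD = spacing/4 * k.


Formula: ASD = (spacing / 4) * correction
Uncorrected distance = spacing / 4 = 259 / 4 = 64.75 m
ASD = 64.75 * 1.29 = 84 m

84


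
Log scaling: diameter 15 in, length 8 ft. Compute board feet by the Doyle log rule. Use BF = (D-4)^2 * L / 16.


Doyle: BF = (D - 4)^2 * L / 16
Adjusted diameter = 15 - 4 = 11 in
(D-4)^2 = 11^2 = 121
BF = 121 * 8 / 16 = 61 BF

61


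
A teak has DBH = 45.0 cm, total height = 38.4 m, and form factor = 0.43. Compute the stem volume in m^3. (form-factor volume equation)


Formula: V = pi * (DBH/200)^2 * H * ff
Radius = DBH/200 = 45.0/200 = 0.225 m
Radius^2 = 0.225^2 = 0.050625 m^2
V = pi * 0.050625 * 38.4 * 0.43
V = 2.626 m^3

2.626


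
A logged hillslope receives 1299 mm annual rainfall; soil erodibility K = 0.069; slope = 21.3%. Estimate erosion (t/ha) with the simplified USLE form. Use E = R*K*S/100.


Formula: E = R * K * S / 100  (simplified USLE)
R * K = 1299 * 0.069 = 89.631
E = 89.631 * 21.3 / 100 = 19.09 t/ha

19.09


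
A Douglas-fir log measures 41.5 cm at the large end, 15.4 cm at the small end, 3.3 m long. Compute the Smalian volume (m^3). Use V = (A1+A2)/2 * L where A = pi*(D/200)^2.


Smalian: V = (A1 + A2)/2 * L,  A = pi*(D/200)^2
A1 = pi*(41.5/200)^2 = 0.135265 m^2
A2 = pi*(15.4/200)^2 = 0.018627 m^2
V = (0.135265+0.018627)/2*3.3 = 0.2539 m^3

0.2539


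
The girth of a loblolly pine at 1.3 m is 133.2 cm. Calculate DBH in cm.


Formula: DBH = C / pi
DBH = 133.2 / pi
pi = 3.14159...
DBH = 42.4 cm

42.4


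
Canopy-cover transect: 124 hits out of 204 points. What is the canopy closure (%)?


Formula: Canopy closure = covered points / total points * 100
Closure = 124 / 204 * 100
Closure = 0.6078 * 100 = 60.8%

60.8


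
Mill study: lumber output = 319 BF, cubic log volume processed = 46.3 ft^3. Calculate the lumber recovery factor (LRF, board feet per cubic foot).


Formula: LRF = Lumber Output (BF) / Log Input (ft^3)
LRF = 319 BF / 46.3 ft^3
LRF = 6.89 BF/ft^3

6.89


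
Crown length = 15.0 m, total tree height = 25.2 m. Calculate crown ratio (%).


Formula: Crown Ratio = (Crown Length / Total Height) * 100
CR = (15.0 m / 25.2 m) * 100
CR = 0.5952 * 100 = 59.5%

59.5


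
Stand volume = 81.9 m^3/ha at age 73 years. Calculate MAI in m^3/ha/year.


Formula: MAI = Total Volume / Stand Age
MAI = 81.9 m^3/ha / 73 years
MAI = 1.12 m^3/ha/year

1.12
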